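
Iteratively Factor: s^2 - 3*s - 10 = (s + 2)*(s - 5)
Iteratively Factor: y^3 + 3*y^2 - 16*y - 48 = (y - 4)*(y^2 + 7*y + 12) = (y - 4)*(y + 3)*(y + 4)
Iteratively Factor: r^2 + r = (r)*(r + 1)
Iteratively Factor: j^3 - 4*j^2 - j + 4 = (j - 4)*(j^2 - 1) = (j - 4)*(j - 1)*(j + 1)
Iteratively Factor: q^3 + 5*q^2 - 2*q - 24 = (q + 4)*(q^2 + q - 6) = (q + 3)*(q + 4)*(q - 2)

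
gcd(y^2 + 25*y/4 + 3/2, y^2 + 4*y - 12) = y + 6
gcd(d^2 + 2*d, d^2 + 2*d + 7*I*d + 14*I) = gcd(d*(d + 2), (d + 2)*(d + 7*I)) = d + 2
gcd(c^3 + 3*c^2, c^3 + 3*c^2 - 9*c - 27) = c + 3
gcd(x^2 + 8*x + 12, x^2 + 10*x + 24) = x + 6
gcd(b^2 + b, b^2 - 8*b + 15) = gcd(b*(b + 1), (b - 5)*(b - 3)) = 1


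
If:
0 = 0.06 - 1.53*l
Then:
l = 0.04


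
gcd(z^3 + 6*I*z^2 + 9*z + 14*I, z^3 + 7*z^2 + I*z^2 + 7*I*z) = z + I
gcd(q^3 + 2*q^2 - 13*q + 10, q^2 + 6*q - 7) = q - 1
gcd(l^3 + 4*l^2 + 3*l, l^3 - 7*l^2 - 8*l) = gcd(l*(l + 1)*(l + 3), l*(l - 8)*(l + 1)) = l^2 + l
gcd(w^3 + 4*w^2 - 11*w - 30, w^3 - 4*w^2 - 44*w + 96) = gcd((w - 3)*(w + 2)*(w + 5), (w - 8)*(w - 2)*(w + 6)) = 1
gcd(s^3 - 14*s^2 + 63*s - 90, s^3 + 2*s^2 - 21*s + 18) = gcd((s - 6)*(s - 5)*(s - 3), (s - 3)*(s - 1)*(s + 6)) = s - 3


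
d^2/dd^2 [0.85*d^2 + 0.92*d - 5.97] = 1.70000000000000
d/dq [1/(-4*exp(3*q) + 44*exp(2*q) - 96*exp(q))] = (3*exp(2*q) - 22*exp(q) + 24)*exp(-q)/(4*(exp(2*q) - 11*exp(q) + 24)^2)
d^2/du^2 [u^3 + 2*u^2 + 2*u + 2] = 6*u + 4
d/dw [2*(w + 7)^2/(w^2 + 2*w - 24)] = 4*(w + 7)*(w^2 + 2*w - (w + 1)*(w + 7) - 24)/(w^2 + 2*w - 24)^2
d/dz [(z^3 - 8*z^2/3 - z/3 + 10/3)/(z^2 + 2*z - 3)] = (3*z^4 + 12*z^3 - 42*z^2 + 28*z - 17)/(3*(z^4 + 4*z^3 - 2*z^2 - 12*z + 9))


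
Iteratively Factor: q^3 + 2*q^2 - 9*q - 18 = (q + 3)*(q^2 - q - 6) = (q + 2)*(q + 3)*(q - 3)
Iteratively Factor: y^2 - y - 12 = (y - 4)*(y + 3)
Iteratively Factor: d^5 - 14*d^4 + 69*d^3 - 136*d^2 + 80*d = (d - 1)*(d^4 - 13*d^3 + 56*d^2 - 80*d) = (d - 5)*(d - 1)*(d^3 - 8*d^2 + 16*d) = (d - 5)*(d - 4)*(d - 1)*(d^2 - 4*d) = d*(d - 5)*(d - 4)*(d - 1)*(d - 4)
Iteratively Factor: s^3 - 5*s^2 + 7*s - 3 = (s - 3)*(s^2 - 2*s + 1) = (s - 3)*(s - 1)*(s - 1)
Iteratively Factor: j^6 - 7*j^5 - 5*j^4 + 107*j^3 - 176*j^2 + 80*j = (j - 4)*(j^5 - 3*j^4 - 17*j^3 + 39*j^2 - 20*j) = (j - 5)*(j - 4)*(j^4 + 2*j^3 - 7*j^2 + 4*j) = (j - 5)*(j - 4)*(j - 1)*(j^3 + 3*j^2 - 4*j) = j*(j - 5)*(j - 4)*(j - 1)*(j^2 + 3*j - 4) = j*(j - 5)*(j - 4)*(j - 1)*(j + 4)*(j - 1)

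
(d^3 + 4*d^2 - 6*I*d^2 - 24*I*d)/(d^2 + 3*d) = (d^2 + d*(4 - 6*I) - 24*I)/(d + 3)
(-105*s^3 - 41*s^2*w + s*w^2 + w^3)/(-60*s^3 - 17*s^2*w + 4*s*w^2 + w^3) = (7*s - w)/(4*s - w)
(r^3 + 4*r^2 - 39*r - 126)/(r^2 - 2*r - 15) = (r^2 + r - 42)/(r - 5)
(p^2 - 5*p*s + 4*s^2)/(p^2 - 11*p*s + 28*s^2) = (p - s)/(p - 7*s)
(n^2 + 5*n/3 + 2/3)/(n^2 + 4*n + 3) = (n + 2/3)/(n + 3)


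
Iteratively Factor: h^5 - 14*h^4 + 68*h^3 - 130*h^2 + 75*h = (h - 5)*(h^4 - 9*h^3 + 23*h^2 - 15*h) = (h - 5)^2*(h^3 - 4*h^2 + 3*h) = h*(h - 5)^2*(h^2 - 4*h + 3) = h*(h - 5)^2*(h - 3)*(h - 1)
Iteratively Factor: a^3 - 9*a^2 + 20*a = (a - 5)*(a^2 - 4*a) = a*(a - 5)*(a - 4)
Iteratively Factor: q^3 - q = (q - 1)*(q^2 + q) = q*(q - 1)*(q + 1)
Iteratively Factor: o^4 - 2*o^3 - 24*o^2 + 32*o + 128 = (o + 4)*(o^3 - 6*o^2 + 32) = (o - 4)*(o + 4)*(o^2 - 2*o - 8) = (o - 4)^2*(o + 4)*(o + 2)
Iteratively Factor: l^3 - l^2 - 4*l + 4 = (l + 2)*(l^2 - 3*l + 2) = (l - 1)*(l + 2)*(l - 2)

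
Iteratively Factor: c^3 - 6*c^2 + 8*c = (c - 4)*(c^2 - 2*c) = (c - 4)*(c - 2)*(c)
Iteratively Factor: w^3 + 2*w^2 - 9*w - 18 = (w + 3)*(w^2 - w - 6) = (w + 2)*(w + 3)*(w - 3)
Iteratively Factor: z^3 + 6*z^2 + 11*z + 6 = (z + 1)*(z^2 + 5*z + 6) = (z + 1)*(z + 3)*(z + 2)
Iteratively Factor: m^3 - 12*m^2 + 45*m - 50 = (m - 5)*(m^2 - 7*m + 10) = (m - 5)*(m - 2)*(m - 5)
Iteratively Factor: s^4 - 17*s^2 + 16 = (s - 1)*(s^3 + s^2 - 16*s - 16) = (s - 1)*(s + 1)*(s^2 - 16) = (s - 1)*(s + 1)*(s + 4)*(s - 4)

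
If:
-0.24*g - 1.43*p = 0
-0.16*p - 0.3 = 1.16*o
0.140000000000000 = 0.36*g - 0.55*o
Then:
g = -0.01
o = -0.26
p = 0.00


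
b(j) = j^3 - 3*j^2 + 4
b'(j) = 3*j^2 - 6*j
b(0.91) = 2.27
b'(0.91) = -2.98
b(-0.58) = 2.80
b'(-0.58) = 4.49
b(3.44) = 9.21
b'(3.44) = 14.86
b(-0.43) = 3.37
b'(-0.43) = 3.13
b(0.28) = 3.79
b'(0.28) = -1.44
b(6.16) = 123.91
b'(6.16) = 76.88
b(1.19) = 1.44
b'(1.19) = -2.89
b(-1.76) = -10.74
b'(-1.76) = 19.85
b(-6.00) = -320.00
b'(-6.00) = 144.00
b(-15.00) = -4046.00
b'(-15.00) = 765.00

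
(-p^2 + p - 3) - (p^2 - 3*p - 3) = -2*p^2 + 4*p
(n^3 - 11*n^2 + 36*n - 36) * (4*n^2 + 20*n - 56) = 4*n^5 - 24*n^4 - 132*n^3 + 1192*n^2 - 2736*n + 2016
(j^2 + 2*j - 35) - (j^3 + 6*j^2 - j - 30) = -j^3 - 5*j^2 + 3*j - 5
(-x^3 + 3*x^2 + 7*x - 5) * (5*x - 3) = -5*x^4 + 18*x^3 + 26*x^2 - 46*x + 15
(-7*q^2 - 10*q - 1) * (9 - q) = 7*q^3 - 53*q^2 - 89*q - 9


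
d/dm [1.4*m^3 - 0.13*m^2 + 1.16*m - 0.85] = 4.2*m^2 - 0.26*m + 1.16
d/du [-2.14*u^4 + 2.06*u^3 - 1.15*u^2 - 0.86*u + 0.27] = -8.56*u^3 + 6.18*u^2 - 2.3*u - 0.86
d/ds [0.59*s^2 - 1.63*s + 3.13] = 1.18*s - 1.63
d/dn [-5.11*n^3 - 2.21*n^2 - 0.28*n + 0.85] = -15.33*n^2 - 4.42*n - 0.28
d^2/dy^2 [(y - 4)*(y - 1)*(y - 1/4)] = 6*y - 21/2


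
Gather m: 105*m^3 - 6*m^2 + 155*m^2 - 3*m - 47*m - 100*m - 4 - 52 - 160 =105*m^3 + 149*m^2 - 150*m - 216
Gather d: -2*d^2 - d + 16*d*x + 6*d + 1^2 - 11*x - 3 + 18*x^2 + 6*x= -2*d^2 + d*(16*x + 5) + 18*x^2 - 5*x - 2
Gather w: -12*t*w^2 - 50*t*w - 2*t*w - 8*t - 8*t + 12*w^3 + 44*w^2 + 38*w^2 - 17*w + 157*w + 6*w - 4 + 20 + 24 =-16*t + 12*w^3 + w^2*(82 - 12*t) + w*(146 - 52*t) + 40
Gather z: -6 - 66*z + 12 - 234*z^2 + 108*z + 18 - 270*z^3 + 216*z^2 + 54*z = -270*z^3 - 18*z^2 + 96*z + 24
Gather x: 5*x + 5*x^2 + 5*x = 5*x^2 + 10*x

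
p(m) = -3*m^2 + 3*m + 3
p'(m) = 3 - 6*m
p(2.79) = -11.98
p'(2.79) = -13.74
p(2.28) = -5.76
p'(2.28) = -10.68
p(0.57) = 3.74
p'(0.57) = -0.42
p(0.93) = 3.20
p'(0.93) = -2.58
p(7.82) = -157.00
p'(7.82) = -43.92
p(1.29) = 1.88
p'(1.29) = -4.74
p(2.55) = -8.86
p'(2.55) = -12.30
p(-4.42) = -68.87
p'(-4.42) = 29.52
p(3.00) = -15.00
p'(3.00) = -15.00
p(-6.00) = -123.00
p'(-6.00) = 39.00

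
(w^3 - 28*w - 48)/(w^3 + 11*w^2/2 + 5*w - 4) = 2*(w - 6)/(2*w - 1)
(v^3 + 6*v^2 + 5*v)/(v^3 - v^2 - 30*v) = (v + 1)/(v - 6)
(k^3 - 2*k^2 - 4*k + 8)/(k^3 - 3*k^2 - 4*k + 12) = (k - 2)/(k - 3)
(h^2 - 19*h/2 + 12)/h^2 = 1 - 19/(2*h) + 12/h^2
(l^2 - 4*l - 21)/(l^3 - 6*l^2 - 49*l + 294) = (l + 3)/(l^2 + l - 42)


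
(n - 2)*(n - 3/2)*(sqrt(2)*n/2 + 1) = sqrt(2)*n^3/2 - 7*sqrt(2)*n^2/4 + n^2 - 7*n/2 + 3*sqrt(2)*n/2 + 3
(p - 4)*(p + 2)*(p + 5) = p^3 + 3*p^2 - 18*p - 40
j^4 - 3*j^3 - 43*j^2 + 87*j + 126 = (j - 7)*(j - 3)*(j + 1)*(j + 6)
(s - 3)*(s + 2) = s^2 - s - 6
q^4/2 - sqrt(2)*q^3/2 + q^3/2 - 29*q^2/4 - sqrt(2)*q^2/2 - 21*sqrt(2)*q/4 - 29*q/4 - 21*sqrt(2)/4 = (q/2 + 1/2)*(q - 7*sqrt(2)/2)*(q + sqrt(2))*(q + 3*sqrt(2)/2)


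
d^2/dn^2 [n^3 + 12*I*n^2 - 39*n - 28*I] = 6*n + 24*I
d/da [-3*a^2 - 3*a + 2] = -6*a - 3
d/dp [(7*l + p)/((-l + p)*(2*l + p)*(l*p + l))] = ((l - p)*(2*l + p)*(7*l + p) - (l - p)*(2*l + p)*(p + 1) + (l - p)*(7*l + p)*(p + 1) - (2*l + p)*(7*l + p)*(p + 1))/(l*(l - p)^2*(2*l + p)^2*(p + 1)^2)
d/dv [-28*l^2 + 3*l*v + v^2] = 3*l + 2*v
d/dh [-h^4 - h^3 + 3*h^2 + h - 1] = -4*h^3 - 3*h^2 + 6*h + 1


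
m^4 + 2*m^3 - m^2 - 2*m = m*(m - 1)*(m + 1)*(m + 2)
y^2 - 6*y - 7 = (y - 7)*(y + 1)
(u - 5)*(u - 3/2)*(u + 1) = u^3 - 11*u^2/2 + u + 15/2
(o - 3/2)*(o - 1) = o^2 - 5*o/2 + 3/2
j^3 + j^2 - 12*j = j*(j - 3)*(j + 4)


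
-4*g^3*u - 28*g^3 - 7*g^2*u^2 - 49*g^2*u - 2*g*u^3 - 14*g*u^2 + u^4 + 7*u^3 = (-4*g + u)*(g + u)^2*(u + 7)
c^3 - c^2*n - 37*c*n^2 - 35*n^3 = (c - 7*n)*(c + n)*(c + 5*n)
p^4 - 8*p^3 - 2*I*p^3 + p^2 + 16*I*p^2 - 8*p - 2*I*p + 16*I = (p - 8)*(p - 2*I)*(p - I)*(p + I)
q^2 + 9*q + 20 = (q + 4)*(q + 5)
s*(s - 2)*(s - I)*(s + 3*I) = s^4 - 2*s^3 + 2*I*s^3 + 3*s^2 - 4*I*s^2 - 6*s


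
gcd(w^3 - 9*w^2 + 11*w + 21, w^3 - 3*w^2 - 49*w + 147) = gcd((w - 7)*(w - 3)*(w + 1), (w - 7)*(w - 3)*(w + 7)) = w^2 - 10*w + 21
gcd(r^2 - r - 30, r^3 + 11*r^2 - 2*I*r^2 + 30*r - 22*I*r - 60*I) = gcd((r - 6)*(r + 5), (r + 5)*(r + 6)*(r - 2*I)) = r + 5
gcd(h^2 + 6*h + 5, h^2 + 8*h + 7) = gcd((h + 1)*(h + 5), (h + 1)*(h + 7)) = h + 1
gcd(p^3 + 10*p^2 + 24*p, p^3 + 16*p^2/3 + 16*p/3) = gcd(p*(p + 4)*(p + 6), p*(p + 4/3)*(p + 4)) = p^2 + 4*p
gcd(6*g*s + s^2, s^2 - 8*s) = s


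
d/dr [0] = 0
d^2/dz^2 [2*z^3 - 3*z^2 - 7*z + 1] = 12*z - 6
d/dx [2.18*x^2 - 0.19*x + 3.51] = 4.36*x - 0.19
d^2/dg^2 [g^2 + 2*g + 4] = 2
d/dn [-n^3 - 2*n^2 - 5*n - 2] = -3*n^2 - 4*n - 5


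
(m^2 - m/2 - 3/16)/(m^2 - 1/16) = (4*m - 3)/(4*m - 1)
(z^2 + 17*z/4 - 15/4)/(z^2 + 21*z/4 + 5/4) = (4*z - 3)/(4*z + 1)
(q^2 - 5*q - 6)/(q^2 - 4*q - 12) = (q + 1)/(q + 2)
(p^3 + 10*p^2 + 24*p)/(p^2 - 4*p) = (p^2 + 10*p + 24)/(p - 4)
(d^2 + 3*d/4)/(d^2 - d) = (d + 3/4)/(d - 1)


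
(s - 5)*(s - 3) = s^2 - 8*s + 15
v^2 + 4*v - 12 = (v - 2)*(v + 6)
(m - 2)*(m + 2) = m^2 - 4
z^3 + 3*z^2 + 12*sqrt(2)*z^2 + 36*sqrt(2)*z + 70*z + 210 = (z + 3)*(z + 5*sqrt(2))*(z + 7*sqrt(2))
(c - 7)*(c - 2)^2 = c^3 - 11*c^2 + 32*c - 28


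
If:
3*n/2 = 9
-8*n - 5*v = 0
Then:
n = 6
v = -48/5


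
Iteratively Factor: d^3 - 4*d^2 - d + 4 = (d - 4)*(d^2 - 1) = (d - 4)*(d + 1)*(d - 1)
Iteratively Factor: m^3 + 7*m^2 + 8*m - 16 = (m - 1)*(m^2 + 8*m + 16) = (m - 1)*(m + 4)*(m + 4)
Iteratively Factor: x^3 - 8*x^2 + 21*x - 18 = (x - 3)*(x^2 - 5*x + 6) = (x - 3)*(x - 2)*(x - 3)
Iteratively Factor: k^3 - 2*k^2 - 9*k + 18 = (k + 3)*(k^2 - 5*k + 6) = (k - 3)*(k + 3)*(k - 2)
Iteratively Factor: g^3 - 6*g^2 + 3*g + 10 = (g + 1)*(g^2 - 7*g + 10) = (g - 2)*(g + 1)*(g - 5)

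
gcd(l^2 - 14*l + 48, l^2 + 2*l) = 1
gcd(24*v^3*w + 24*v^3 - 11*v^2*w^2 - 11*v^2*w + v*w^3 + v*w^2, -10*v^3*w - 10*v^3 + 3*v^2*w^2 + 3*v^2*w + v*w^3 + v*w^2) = v*w + v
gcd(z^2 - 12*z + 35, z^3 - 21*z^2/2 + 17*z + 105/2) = z^2 - 12*z + 35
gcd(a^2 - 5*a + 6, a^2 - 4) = a - 2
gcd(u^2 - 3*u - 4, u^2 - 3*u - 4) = u^2 - 3*u - 4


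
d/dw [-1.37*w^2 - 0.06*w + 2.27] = -2.74*w - 0.06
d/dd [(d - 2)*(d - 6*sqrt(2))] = 2*d - 6*sqrt(2) - 2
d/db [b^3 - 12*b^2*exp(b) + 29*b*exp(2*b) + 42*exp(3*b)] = -12*b^2*exp(b) + 3*b^2 + 58*b*exp(2*b) - 24*b*exp(b) + 126*exp(3*b) + 29*exp(2*b)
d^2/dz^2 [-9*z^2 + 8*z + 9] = -18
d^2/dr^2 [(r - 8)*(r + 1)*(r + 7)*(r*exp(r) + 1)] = r^4*exp(r) + 8*r^3*exp(r) - 45*r^2*exp(r) - 284*r*exp(r) + 6*r - 226*exp(r)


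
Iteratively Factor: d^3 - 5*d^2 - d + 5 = (d - 5)*(d^2 - 1) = (d - 5)*(d + 1)*(d - 1)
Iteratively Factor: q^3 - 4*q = (q - 2)*(q^2 + 2*q) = q*(q - 2)*(q + 2)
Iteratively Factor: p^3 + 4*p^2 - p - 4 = (p + 1)*(p^2 + 3*p - 4) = (p - 1)*(p + 1)*(p + 4)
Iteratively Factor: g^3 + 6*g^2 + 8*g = (g + 4)*(g^2 + 2*g) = (g + 2)*(g + 4)*(g)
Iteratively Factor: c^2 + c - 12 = (c - 3)*(c + 4)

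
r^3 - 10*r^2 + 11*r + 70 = (r - 7)*(r - 5)*(r + 2)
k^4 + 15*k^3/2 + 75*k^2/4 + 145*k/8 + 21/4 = (k + 1/2)*(k + 3/2)*(k + 2)*(k + 7/2)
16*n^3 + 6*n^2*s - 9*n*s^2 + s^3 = (-8*n + s)*(-2*n + s)*(n + s)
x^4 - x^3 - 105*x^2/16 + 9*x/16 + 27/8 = (x - 3)*(x - 3/4)*(x + 3/4)*(x + 2)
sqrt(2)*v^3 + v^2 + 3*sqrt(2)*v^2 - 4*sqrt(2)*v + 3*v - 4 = (v - 1)*(v + 4)*(sqrt(2)*v + 1)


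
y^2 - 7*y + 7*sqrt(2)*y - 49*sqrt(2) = (y - 7)*(y + 7*sqrt(2))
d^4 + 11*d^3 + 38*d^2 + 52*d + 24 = (d + 1)*(d + 2)^2*(d + 6)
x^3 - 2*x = x*(x - sqrt(2))*(x + sqrt(2))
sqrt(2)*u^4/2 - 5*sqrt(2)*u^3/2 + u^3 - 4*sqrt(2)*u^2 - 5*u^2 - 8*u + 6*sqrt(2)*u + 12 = (u - 6)*(u - 1)*(u + 2)*(sqrt(2)*u/2 + 1)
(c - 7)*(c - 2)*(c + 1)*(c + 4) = c^4 - 4*c^3 - 27*c^2 + 34*c + 56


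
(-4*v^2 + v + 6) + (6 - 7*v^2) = -11*v^2 + v + 12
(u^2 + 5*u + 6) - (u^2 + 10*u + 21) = -5*u - 15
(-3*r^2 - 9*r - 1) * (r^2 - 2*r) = -3*r^4 - 3*r^3 + 17*r^2 + 2*r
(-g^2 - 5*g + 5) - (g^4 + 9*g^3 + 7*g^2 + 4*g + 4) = -g^4 - 9*g^3 - 8*g^2 - 9*g + 1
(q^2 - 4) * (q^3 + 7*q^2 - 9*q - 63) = q^5 + 7*q^4 - 13*q^3 - 91*q^2 + 36*q + 252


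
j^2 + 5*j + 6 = (j + 2)*(j + 3)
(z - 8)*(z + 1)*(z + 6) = z^3 - z^2 - 50*z - 48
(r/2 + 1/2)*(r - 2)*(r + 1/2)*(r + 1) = r^4/2 + r^3/4 - 3*r^2/2 - 7*r/4 - 1/2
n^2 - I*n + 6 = (n - 3*I)*(n + 2*I)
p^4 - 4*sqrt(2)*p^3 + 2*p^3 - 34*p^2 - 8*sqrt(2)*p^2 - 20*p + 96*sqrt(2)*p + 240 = (p - 4)*(p + 6)*(p - 5*sqrt(2))*(p + sqrt(2))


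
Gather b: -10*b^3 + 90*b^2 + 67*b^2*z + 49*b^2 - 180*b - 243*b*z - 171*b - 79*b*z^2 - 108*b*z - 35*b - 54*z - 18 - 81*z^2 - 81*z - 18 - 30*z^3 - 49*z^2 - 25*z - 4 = -10*b^3 + b^2*(67*z + 139) + b*(-79*z^2 - 351*z - 386) - 30*z^3 - 130*z^2 - 160*z - 40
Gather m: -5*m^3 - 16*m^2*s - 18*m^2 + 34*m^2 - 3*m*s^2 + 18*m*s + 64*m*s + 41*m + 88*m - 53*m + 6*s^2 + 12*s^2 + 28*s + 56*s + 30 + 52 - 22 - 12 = -5*m^3 + m^2*(16 - 16*s) + m*(-3*s^2 + 82*s + 76) + 18*s^2 + 84*s + 48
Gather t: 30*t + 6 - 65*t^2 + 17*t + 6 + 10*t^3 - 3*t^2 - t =10*t^3 - 68*t^2 + 46*t + 12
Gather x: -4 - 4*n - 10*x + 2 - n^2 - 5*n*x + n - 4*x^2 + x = -n^2 - 3*n - 4*x^2 + x*(-5*n - 9) - 2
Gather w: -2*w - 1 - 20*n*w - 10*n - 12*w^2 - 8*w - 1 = -10*n - 12*w^2 + w*(-20*n - 10) - 2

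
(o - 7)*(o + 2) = o^2 - 5*o - 14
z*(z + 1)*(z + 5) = z^3 + 6*z^2 + 5*z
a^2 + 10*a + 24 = (a + 4)*(a + 6)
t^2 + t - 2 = (t - 1)*(t + 2)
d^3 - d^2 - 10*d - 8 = (d - 4)*(d + 1)*(d + 2)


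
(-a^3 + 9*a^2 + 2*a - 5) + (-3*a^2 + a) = -a^3 + 6*a^2 + 3*a - 5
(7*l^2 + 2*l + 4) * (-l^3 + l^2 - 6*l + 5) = -7*l^5 + 5*l^4 - 44*l^3 + 27*l^2 - 14*l + 20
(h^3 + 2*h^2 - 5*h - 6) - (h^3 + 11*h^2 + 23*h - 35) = -9*h^2 - 28*h + 29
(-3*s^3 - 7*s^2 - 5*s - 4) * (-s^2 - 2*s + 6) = 3*s^5 + 13*s^4 + s^3 - 28*s^2 - 22*s - 24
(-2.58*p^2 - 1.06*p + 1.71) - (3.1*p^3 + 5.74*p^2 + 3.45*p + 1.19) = -3.1*p^3 - 8.32*p^2 - 4.51*p + 0.52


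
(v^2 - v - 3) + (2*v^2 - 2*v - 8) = 3*v^2 - 3*v - 11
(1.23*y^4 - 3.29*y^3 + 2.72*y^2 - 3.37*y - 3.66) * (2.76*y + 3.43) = 3.3948*y^5 - 4.8615*y^4 - 3.7775*y^3 + 0.0284000000000013*y^2 - 21.6607*y - 12.5538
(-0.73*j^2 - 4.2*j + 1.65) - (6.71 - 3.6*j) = -0.73*j^2 - 0.6*j - 5.06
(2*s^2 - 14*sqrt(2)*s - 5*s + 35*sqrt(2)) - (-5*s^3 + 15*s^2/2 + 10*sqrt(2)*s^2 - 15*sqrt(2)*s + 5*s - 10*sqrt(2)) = 5*s^3 - 10*sqrt(2)*s^2 - 11*s^2/2 - 10*s + sqrt(2)*s + 45*sqrt(2)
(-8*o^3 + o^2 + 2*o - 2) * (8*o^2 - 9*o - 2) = -64*o^5 + 80*o^4 + 23*o^3 - 36*o^2 + 14*o + 4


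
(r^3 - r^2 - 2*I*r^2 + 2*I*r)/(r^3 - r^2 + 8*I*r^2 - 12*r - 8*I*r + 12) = r*(r - 2*I)/(r^2 + 8*I*r - 12)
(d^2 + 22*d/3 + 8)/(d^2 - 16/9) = 3*(d + 6)/(3*d - 4)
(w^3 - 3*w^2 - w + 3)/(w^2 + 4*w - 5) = (w^2 - 2*w - 3)/(w + 5)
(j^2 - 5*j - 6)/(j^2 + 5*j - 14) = (j^2 - 5*j - 6)/(j^2 + 5*j - 14)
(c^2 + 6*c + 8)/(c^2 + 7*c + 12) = (c + 2)/(c + 3)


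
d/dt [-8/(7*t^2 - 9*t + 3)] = 8*(14*t - 9)/(7*t^2 - 9*t + 3)^2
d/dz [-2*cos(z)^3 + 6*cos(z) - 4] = -6*sin(z)^3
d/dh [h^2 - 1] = 2*h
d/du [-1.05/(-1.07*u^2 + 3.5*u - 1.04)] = (3.675 - 2.247*u)/(1.07*u^2 - 3.5*u + 1.04)^2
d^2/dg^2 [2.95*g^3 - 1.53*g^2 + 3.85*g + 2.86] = 17.7*g - 3.06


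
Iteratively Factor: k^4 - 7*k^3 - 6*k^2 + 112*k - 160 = (k - 5)*(k^3 - 2*k^2 - 16*k + 32) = (k - 5)*(k - 2)*(k^2 - 16) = (k - 5)*(k - 2)*(k + 4)*(k - 4)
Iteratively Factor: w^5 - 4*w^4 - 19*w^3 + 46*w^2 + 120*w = (w)*(w^4 - 4*w^3 - 19*w^2 + 46*w + 120) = w*(w - 4)*(w^3 - 19*w - 30) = w*(w - 5)*(w - 4)*(w^2 + 5*w + 6) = w*(w - 5)*(w - 4)*(w + 2)*(w + 3)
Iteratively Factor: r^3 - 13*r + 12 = (r - 1)*(r^2 + r - 12) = (r - 1)*(r + 4)*(r - 3)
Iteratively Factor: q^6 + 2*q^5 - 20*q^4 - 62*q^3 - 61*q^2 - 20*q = (q + 1)*(q^5 + q^4 - 21*q^3 - 41*q^2 - 20*q) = q*(q + 1)*(q^4 + q^3 - 21*q^2 - 41*q - 20) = q*(q + 1)^2*(q^3 - 21*q - 20) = q*(q + 1)^3*(q^2 - q - 20) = q*(q + 1)^3*(q + 4)*(q - 5)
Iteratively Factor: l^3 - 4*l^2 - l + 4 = (l - 4)*(l^2 - 1) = (l - 4)*(l + 1)*(l - 1)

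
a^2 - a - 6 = (a - 3)*(a + 2)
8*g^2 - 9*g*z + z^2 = (-8*g + z)*(-g + z)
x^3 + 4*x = x*(x - 2*I)*(x + 2*I)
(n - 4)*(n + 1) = n^2 - 3*n - 4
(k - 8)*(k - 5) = k^2 - 13*k + 40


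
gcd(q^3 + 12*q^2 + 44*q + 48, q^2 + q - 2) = q + 2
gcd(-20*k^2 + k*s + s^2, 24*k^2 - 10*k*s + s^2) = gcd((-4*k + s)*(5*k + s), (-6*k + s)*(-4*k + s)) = -4*k + s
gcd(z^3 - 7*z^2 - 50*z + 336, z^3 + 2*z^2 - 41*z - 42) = z^2 + z - 42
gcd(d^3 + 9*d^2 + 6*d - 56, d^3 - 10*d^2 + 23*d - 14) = d - 2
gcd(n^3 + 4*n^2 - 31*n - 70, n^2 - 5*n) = n - 5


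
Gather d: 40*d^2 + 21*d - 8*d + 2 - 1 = 40*d^2 + 13*d + 1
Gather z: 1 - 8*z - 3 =-8*z - 2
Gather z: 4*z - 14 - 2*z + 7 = 2*z - 7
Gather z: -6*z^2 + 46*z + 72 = -6*z^2 + 46*z + 72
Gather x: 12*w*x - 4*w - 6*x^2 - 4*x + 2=-4*w - 6*x^2 + x*(12*w - 4) + 2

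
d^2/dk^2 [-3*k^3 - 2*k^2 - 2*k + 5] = -18*k - 4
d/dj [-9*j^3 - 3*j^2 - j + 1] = -27*j^2 - 6*j - 1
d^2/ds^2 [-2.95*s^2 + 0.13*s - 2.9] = -5.90000000000000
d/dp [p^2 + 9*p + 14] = 2*p + 9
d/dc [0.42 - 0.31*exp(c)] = -0.31*exp(c)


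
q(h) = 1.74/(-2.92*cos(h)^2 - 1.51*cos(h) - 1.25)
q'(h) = 1.74*(-5.84*sin(h)*cos(h) - 1.51*sin(h))/(-2.92*cos(h)^2 - 1.51*cos(h) - 1.25)^2 = -(10.1616*cos(h) + 2.6274)*sin(h)/(2.92*cos(h)^2 + 1.51*cos(h) + 1.25)^2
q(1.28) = -0.90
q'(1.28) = -1.44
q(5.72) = -0.38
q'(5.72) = 0.28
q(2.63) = -0.81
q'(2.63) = 0.66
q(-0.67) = -0.41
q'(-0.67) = 0.37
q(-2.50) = -0.91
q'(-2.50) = -0.90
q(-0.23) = -0.32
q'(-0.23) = 0.09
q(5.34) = -0.55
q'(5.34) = 0.70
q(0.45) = -0.35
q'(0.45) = -0.21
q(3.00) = -0.66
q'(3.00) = 0.15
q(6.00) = -0.32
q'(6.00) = 0.12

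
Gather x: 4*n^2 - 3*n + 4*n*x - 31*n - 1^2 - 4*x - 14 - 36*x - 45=4*n^2 - 34*n + x*(4*n - 40) - 60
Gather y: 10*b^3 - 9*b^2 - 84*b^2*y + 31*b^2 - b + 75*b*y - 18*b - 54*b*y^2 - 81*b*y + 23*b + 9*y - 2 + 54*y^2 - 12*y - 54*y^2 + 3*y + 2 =10*b^3 + 22*b^2 - 54*b*y^2 + 4*b + y*(-84*b^2 - 6*b)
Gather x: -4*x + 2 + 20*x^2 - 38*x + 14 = 20*x^2 - 42*x + 16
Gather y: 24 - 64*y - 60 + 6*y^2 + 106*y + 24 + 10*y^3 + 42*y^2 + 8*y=10*y^3 + 48*y^2 + 50*y - 12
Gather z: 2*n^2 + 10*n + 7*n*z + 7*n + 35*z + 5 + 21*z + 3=2*n^2 + 17*n + z*(7*n + 56) + 8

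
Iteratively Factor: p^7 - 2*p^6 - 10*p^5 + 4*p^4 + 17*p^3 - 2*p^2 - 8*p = (p + 1)*(p^6 - 3*p^5 - 7*p^4 + 11*p^3 + 6*p^2 - 8*p) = (p + 1)*(p + 2)*(p^5 - 5*p^4 + 3*p^3 + 5*p^2 - 4*p) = p*(p + 1)*(p + 2)*(p^4 - 5*p^3 + 3*p^2 + 5*p - 4) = p*(p - 4)*(p + 1)*(p + 2)*(p^3 - p^2 - p + 1) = p*(p - 4)*(p + 1)^2*(p + 2)*(p^2 - 2*p + 1) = p*(p - 4)*(p - 1)*(p + 1)^2*(p + 2)*(p - 1)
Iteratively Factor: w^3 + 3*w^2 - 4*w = (w + 4)*(w^2 - w) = w*(w + 4)*(w - 1)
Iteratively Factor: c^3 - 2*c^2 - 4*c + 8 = (c - 2)*(c^2 - 4) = (c - 2)^2*(c + 2)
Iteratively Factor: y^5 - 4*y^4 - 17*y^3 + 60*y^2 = (y)*(y^4 - 4*y^3 - 17*y^2 + 60*y) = y*(y - 3)*(y^3 - y^2 - 20*y) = y*(y - 5)*(y - 3)*(y^2 + 4*y) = y^2*(y - 5)*(y - 3)*(y + 4)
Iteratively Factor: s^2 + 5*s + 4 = (s + 1)*(s + 4)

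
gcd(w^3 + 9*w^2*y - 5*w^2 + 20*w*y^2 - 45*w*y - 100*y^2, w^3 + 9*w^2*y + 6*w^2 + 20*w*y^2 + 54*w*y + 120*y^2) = w^2 + 9*w*y + 20*y^2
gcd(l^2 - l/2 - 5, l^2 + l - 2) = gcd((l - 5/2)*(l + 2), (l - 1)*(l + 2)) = l + 2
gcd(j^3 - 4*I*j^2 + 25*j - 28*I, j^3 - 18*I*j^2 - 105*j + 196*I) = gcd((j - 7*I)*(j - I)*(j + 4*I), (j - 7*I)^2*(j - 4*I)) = j - 7*I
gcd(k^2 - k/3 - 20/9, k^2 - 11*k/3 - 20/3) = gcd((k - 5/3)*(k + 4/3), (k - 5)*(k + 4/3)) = k + 4/3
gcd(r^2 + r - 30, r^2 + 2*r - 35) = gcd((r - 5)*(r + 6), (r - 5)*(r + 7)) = r - 5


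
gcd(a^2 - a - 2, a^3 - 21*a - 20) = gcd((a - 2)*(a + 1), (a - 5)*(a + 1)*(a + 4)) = a + 1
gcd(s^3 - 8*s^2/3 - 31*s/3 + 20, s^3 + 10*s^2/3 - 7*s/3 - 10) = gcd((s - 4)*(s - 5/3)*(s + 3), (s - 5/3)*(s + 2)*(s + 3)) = s^2 + 4*s/3 - 5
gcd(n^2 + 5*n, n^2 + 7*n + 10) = n + 5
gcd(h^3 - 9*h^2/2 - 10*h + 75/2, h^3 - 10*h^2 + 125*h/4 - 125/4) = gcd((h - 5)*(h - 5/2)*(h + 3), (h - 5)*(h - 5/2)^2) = h^2 - 15*h/2 + 25/2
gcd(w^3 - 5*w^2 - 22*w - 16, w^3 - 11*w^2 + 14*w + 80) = w^2 - 6*w - 16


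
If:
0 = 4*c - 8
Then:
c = 2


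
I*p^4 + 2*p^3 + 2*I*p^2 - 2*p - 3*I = (p - 1)*(p - 3*I)*(p + I)*(I*p + I)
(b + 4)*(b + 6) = b^2 + 10*b + 24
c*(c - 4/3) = c^2 - 4*c/3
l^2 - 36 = (l - 6)*(l + 6)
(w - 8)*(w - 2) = w^2 - 10*w + 16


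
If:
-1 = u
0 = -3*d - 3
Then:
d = -1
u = -1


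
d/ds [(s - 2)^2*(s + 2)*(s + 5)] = 4*s^3 + 9*s^2 - 28*s - 12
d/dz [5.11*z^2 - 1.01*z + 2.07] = 10.22*z - 1.01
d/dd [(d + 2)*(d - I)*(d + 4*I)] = 3*d^2 + d*(4 + 6*I) + 4 + 6*I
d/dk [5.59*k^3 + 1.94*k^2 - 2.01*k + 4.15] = 16.77*k^2 + 3.88*k - 2.01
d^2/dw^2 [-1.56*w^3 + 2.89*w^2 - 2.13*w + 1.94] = 5.78 - 9.36*w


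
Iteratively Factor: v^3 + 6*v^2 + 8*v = (v)*(v^2 + 6*v + 8) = v*(v + 4)*(v + 2)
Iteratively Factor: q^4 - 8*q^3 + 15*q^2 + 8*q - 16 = (q - 4)*(q^3 - 4*q^2 - q + 4) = (q - 4)*(q + 1)*(q^2 - 5*q + 4) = (q - 4)^2*(q + 1)*(q - 1)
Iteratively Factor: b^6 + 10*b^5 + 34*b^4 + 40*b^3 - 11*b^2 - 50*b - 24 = (b + 2)*(b^5 + 8*b^4 + 18*b^3 + 4*b^2 - 19*b - 12) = (b + 1)*(b + 2)*(b^4 + 7*b^3 + 11*b^2 - 7*b - 12) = (b + 1)^2*(b + 2)*(b^3 + 6*b^2 + 5*b - 12) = (b - 1)*(b + 1)^2*(b + 2)*(b^2 + 7*b + 12) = (b - 1)*(b + 1)^2*(b + 2)*(b + 4)*(b + 3)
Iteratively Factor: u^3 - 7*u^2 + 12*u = (u - 4)*(u^2 - 3*u) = (u - 4)*(u - 3)*(u)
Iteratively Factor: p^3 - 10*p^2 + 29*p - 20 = (p - 1)*(p^2 - 9*p + 20) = (p - 4)*(p - 1)*(p - 5)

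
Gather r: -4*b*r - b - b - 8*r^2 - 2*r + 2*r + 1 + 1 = -4*b*r - 2*b - 8*r^2 + 2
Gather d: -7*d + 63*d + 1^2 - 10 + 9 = 56*d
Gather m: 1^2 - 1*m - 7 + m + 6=0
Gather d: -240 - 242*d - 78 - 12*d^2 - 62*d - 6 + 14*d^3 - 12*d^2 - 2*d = 14*d^3 - 24*d^2 - 306*d - 324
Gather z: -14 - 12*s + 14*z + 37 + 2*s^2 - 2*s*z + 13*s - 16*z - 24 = 2*s^2 + s + z*(-2*s - 2) - 1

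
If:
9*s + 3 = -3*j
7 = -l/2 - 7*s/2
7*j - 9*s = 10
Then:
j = 7/10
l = -301/30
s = -17/30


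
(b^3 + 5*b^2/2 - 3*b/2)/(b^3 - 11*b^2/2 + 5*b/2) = (b + 3)/(b - 5)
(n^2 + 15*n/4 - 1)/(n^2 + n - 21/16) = 4*(4*n^2 + 15*n - 4)/(16*n^2 + 16*n - 21)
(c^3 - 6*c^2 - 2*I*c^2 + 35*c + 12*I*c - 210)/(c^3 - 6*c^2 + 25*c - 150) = (c - 7*I)/(c - 5*I)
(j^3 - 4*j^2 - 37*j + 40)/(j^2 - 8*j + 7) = (j^2 - 3*j - 40)/(j - 7)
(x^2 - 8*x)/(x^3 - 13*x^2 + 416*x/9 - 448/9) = 9*x/(9*x^2 - 45*x + 56)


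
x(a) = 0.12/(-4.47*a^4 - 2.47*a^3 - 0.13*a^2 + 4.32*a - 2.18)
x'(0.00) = -0.11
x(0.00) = -0.06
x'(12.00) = 0.00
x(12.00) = -0.00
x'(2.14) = 0.00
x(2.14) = -0.00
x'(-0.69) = -0.03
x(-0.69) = -0.02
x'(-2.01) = -0.00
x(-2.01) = -0.00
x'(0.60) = 0.51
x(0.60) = -0.16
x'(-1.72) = -0.01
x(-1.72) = -0.00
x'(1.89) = 0.00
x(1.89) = -0.00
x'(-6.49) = -0.00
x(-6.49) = -0.00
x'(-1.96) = -0.00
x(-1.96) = -0.00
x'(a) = 0.12*(17.88*a^3 + 7.41*a^2 + 0.26*a - 4.32)/(-4.47*a^4 - 2.47*a^3 - 0.13*a^2 + 4.32*a - 2.18)^2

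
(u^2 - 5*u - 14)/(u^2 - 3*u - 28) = (u + 2)/(u + 4)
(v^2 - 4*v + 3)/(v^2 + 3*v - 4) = (v - 3)/(v + 4)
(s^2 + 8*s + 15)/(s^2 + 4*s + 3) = (s + 5)/(s + 1)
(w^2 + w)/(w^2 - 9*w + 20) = w*(w + 1)/(w^2 - 9*w + 20)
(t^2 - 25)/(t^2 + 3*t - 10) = (t - 5)/(t - 2)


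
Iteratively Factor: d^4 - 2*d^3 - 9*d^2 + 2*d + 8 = (d - 4)*(d^3 + 2*d^2 - d - 2) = (d - 4)*(d + 2)*(d^2 - 1) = (d - 4)*(d + 1)*(d + 2)*(d - 1)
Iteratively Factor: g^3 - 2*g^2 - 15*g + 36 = (g - 3)*(g^2 + g - 12) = (g - 3)*(g + 4)*(g - 3)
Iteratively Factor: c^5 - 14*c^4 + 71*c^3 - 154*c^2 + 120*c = (c - 2)*(c^4 - 12*c^3 + 47*c^2 - 60*c) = (c - 3)*(c - 2)*(c^3 - 9*c^2 + 20*c) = (c - 4)*(c - 3)*(c - 2)*(c^2 - 5*c) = c*(c - 4)*(c - 3)*(c - 2)*(c - 5)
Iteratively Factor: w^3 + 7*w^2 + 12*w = (w)*(w^2 + 7*w + 12) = w*(w + 4)*(w + 3)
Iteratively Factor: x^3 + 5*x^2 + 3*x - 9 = (x - 1)*(x^2 + 6*x + 9) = (x - 1)*(x + 3)*(x + 3)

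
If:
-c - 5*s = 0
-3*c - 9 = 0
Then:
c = -3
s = 3/5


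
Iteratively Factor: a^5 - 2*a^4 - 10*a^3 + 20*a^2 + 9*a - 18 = (a - 2)*(a^4 - 10*a^2 + 9) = (a - 3)*(a - 2)*(a^3 + 3*a^2 - a - 3) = (a - 3)*(a - 2)*(a + 1)*(a^2 + 2*a - 3) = (a - 3)*(a - 2)*(a + 1)*(a + 3)*(a - 1)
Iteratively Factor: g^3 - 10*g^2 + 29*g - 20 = (g - 5)*(g^2 - 5*g + 4) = (g - 5)*(g - 1)*(g - 4)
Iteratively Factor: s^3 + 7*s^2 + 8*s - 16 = (s + 4)*(s^2 + 3*s - 4) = (s + 4)^2*(s - 1)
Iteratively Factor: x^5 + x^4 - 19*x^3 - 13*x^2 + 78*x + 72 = (x + 2)*(x^4 - x^3 - 17*x^2 + 21*x + 36) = (x - 3)*(x + 2)*(x^3 + 2*x^2 - 11*x - 12) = (x - 3)^2*(x + 2)*(x^2 + 5*x + 4) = (x - 3)^2*(x + 2)*(x + 4)*(x + 1)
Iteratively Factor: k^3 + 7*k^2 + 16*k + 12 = (k + 2)*(k^2 + 5*k + 6) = (k + 2)*(k + 3)*(k + 2)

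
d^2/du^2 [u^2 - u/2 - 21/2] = 2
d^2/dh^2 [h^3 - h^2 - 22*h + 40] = 6*h - 2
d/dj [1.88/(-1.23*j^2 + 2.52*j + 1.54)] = (4.6248*j - 4.7376)/(-1.23*j^2 + 2.52*j + 1.54)^2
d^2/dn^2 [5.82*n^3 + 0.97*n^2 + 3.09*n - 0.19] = 34.92*n + 1.94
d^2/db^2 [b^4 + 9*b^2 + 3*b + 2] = 12*b^2 + 18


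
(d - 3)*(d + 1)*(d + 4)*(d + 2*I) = d^4 + 2*d^3 + 2*I*d^3 - 11*d^2 + 4*I*d^2 - 12*d - 22*I*d - 24*I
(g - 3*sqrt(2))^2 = g^2 - 6*sqrt(2)*g + 18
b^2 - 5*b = b*(b - 5)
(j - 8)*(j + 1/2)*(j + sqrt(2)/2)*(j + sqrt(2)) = j^4 - 15*j^3/2 + 3*sqrt(2)*j^3/2 - 45*sqrt(2)*j^2/4 - 3*j^2 - 6*sqrt(2)*j - 15*j/2 - 4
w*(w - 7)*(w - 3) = w^3 - 10*w^2 + 21*w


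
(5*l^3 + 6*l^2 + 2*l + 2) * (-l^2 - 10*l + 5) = -5*l^5 - 56*l^4 - 37*l^3 + 8*l^2 - 10*l + 10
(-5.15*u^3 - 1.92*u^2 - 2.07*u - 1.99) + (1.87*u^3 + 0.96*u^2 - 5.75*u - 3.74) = -3.28*u^3 - 0.96*u^2 - 7.82*u - 5.73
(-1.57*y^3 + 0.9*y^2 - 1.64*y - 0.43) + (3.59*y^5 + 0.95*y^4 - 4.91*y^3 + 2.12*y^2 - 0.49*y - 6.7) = 3.59*y^5 + 0.95*y^4 - 6.48*y^3 + 3.02*y^2 - 2.13*y - 7.13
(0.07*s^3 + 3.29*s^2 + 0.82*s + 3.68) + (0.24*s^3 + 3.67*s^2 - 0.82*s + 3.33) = 0.31*s^3 + 6.96*s^2 + 7.01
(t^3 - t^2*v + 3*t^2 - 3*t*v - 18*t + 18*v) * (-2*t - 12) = -2*t^4 + 2*t^3*v - 18*t^3 + 18*t^2*v + 216*t - 216*v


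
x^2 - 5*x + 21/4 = (x - 7/2)*(x - 3/2)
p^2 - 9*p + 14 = (p - 7)*(p - 2)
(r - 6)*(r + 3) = r^2 - 3*r - 18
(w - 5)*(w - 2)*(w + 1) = w^3 - 6*w^2 + 3*w + 10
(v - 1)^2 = v^2 - 2*v + 1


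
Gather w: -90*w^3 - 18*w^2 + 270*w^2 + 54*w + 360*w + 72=-90*w^3 + 252*w^2 + 414*w + 72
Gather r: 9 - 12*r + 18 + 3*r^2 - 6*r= 3*r^2 - 18*r + 27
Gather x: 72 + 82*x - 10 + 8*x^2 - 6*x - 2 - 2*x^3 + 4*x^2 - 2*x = -2*x^3 + 12*x^2 + 74*x + 60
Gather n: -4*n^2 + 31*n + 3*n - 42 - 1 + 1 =-4*n^2 + 34*n - 42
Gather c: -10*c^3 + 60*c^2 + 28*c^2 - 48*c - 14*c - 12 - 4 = -10*c^3 + 88*c^2 - 62*c - 16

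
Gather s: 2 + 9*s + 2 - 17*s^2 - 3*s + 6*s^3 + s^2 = 6*s^3 - 16*s^2 + 6*s + 4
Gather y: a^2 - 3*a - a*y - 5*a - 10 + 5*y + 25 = a^2 - 8*a + y*(5 - a) + 15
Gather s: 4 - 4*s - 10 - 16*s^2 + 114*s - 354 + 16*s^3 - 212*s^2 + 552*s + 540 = 16*s^3 - 228*s^2 + 662*s + 180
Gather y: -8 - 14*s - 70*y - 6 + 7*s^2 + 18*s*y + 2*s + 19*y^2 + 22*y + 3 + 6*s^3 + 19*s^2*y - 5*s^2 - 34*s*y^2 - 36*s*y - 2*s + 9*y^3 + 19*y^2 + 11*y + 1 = 6*s^3 + 2*s^2 - 14*s + 9*y^3 + y^2*(38 - 34*s) + y*(19*s^2 - 18*s - 37) - 10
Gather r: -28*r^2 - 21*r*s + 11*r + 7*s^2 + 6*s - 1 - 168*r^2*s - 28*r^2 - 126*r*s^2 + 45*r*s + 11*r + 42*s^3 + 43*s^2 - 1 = r^2*(-168*s - 56) + r*(-126*s^2 + 24*s + 22) + 42*s^3 + 50*s^2 + 6*s - 2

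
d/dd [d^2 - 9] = 2*d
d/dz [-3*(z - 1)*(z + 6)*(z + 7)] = -9*z^2 - 72*z - 87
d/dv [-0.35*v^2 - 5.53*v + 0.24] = -0.7*v - 5.53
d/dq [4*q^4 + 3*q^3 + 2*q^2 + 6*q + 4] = 16*q^3 + 9*q^2 + 4*q + 6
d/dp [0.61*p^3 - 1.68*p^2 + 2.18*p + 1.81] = 1.83*p^2 - 3.36*p + 2.18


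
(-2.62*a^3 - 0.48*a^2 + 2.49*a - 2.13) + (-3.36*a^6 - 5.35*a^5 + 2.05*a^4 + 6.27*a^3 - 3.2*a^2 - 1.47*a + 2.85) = -3.36*a^6 - 5.35*a^5 + 2.05*a^4 + 3.65*a^3 - 3.68*a^2 + 1.02*a + 0.72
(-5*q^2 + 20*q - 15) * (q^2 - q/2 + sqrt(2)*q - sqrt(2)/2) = -5*q^4 - 5*sqrt(2)*q^3 + 45*q^3/2 - 25*q^2 + 45*sqrt(2)*q^2/2 - 25*sqrt(2)*q + 15*q/2 + 15*sqrt(2)/2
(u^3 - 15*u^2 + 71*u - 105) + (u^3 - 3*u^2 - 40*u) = 2*u^3 - 18*u^2 + 31*u - 105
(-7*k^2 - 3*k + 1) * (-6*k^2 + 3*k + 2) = 42*k^4 - 3*k^3 - 29*k^2 - 3*k + 2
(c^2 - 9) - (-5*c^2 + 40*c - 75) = 6*c^2 - 40*c + 66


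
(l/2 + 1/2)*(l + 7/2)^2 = l^3/2 + 4*l^2 + 77*l/8 + 49/8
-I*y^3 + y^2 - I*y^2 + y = y*(y + I)*(-I*y - I)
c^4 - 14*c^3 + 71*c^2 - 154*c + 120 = (c - 5)*(c - 4)*(c - 3)*(c - 2)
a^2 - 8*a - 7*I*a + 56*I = (a - 8)*(a - 7*I)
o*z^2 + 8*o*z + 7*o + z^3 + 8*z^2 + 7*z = (o + z)*(z + 1)*(z + 7)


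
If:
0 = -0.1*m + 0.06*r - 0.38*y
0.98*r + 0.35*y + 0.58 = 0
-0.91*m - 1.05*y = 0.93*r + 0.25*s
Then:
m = -4.01428571428571*y - 0.355102040816327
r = -0.357142857142857*y - 0.591836734693878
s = 11.7405714285714*y + 3.49420408163265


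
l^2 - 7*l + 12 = (l - 4)*(l - 3)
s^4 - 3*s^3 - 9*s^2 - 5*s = s*(s - 5)*(s + 1)^2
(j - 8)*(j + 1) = j^2 - 7*j - 8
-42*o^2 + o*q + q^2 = (-6*o + q)*(7*o + q)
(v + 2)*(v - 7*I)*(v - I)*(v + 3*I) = v^4 + 2*v^3 - 5*I*v^3 + 17*v^2 - 10*I*v^2 + 34*v - 21*I*v - 42*I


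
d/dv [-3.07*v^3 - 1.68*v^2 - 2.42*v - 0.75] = -9.21*v^2 - 3.36*v - 2.42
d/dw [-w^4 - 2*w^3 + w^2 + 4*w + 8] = -4*w^3 - 6*w^2 + 2*w + 4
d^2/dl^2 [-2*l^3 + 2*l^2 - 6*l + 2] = 4 - 12*l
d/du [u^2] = 2*u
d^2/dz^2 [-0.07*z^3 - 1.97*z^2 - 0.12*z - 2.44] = -0.42*z - 3.94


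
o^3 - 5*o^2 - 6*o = o*(o - 6)*(o + 1)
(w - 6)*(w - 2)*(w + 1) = w^3 - 7*w^2 + 4*w + 12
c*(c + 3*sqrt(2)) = c^2 + 3*sqrt(2)*c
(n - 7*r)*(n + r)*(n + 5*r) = n^3 - n^2*r - 37*n*r^2 - 35*r^3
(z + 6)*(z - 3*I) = z^2 + 6*z - 3*I*z - 18*I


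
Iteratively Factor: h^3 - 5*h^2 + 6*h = (h - 3)*(h^2 - 2*h) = h*(h - 3)*(h - 2)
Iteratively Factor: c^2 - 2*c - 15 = (c + 3)*(c - 5)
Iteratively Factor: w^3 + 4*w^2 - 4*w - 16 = (w - 2)*(w^2 + 6*w + 8) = (w - 2)*(w + 4)*(w + 2)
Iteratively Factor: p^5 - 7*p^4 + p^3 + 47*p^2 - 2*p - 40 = (p - 4)*(p^4 - 3*p^3 - 11*p^2 + 3*p + 10) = (p - 4)*(p + 2)*(p^3 - 5*p^2 - p + 5) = (p - 4)*(p + 1)*(p + 2)*(p^2 - 6*p + 5) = (p - 4)*(p - 1)*(p + 1)*(p + 2)*(p - 5)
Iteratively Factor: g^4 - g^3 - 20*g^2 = (g)*(g^3 - g^2 - 20*g) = g*(g + 4)*(g^2 - 5*g) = g*(g - 5)*(g + 4)*(g)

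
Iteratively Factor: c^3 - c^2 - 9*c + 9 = (c - 3)*(c^2 + 2*c - 3) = (c - 3)*(c - 1)*(c + 3)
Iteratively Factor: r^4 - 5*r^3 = (r)*(r^3 - 5*r^2) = r^2*(r^2 - 5*r) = r^2*(r - 5)*(r)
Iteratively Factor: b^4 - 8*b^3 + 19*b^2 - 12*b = (b - 4)*(b^3 - 4*b^2 + 3*b) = (b - 4)*(b - 3)*(b^2 - b) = b*(b - 4)*(b - 3)*(b - 1)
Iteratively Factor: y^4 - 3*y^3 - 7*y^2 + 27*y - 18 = (y - 1)*(y^3 - 2*y^2 - 9*y + 18) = (y - 1)*(y + 3)*(y^2 - 5*y + 6) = (y - 2)*(y - 1)*(y + 3)*(y - 3)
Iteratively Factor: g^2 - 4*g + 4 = (g - 2)*(g - 2)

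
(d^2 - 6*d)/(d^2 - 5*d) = (d - 6)/(d - 5)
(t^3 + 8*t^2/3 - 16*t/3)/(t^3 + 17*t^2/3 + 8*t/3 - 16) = t/(t + 3)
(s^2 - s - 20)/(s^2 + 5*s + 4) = (s - 5)/(s + 1)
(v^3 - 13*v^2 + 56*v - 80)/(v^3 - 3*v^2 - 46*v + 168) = (v^2 - 9*v + 20)/(v^2 + v - 42)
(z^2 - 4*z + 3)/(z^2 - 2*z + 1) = (z - 3)/(z - 1)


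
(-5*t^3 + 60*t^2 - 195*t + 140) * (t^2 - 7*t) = -5*t^5 + 95*t^4 - 615*t^3 + 1505*t^2 - 980*t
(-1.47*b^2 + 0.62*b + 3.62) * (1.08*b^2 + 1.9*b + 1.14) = -1.5876*b^4 - 2.1234*b^3 + 3.4118*b^2 + 7.5848*b + 4.1268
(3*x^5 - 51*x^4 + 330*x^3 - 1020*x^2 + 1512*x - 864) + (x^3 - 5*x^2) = 3*x^5 - 51*x^4 + 331*x^3 - 1025*x^2 + 1512*x - 864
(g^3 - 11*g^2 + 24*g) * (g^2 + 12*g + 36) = g^5 + g^4 - 72*g^3 - 108*g^2 + 864*g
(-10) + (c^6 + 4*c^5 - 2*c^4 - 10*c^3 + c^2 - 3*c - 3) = c^6 + 4*c^5 - 2*c^4 - 10*c^3 + c^2 - 3*c - 13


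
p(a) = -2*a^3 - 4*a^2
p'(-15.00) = -1230.00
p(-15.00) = 5850.00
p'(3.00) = -78.00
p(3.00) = -90.00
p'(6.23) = -282.72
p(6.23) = -638.86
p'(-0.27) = 1.72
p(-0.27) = -0.25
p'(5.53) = -227.73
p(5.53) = -460.55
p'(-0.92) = 2.28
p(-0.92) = -1.83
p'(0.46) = -4.95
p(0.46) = -1.04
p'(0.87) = -11.50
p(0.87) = -4.34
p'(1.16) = -17.35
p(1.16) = -8.50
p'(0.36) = -3.66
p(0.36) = -0.61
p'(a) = -6*a^2 - 8*a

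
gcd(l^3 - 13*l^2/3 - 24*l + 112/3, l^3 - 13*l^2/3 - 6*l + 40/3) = l - 4/3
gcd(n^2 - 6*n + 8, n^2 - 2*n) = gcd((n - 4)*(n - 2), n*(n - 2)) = n - 2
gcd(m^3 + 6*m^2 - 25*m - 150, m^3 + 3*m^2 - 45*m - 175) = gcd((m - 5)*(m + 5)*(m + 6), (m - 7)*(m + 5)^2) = m + 5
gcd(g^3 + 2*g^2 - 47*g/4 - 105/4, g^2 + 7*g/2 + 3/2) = g + 3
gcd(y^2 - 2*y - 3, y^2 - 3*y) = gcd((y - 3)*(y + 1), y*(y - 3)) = y - 3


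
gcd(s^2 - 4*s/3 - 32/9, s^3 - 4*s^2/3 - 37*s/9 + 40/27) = s - 8/3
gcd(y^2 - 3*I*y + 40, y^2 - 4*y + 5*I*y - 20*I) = y + 5*I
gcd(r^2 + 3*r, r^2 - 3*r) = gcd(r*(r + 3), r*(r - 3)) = r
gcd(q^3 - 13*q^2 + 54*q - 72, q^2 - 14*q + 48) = q - 6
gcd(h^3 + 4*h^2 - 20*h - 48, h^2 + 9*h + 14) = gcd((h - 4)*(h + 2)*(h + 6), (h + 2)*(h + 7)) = h + 2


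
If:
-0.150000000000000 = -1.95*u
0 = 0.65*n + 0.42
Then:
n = -0.65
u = 0.08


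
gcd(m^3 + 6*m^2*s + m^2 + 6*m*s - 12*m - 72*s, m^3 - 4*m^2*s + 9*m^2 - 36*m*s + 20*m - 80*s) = m + 4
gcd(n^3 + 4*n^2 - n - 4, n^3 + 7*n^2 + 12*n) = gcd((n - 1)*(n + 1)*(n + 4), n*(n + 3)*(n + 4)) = n + 4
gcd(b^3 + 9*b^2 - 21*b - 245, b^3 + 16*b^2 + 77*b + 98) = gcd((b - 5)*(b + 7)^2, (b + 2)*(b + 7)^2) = b^2 + 14*b + 49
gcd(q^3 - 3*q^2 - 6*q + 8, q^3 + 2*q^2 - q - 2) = q^2 + q - 2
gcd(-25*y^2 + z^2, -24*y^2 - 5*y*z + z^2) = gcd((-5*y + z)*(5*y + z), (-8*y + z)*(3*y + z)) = 1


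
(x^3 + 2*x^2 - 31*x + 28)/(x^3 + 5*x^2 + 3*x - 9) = (x^2 + 3*x - 28)/(x^2 + 6*x + 9)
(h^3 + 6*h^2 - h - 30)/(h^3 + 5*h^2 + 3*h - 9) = (h^2 + 3*h - 10)/(h^2 + 2*h - 3)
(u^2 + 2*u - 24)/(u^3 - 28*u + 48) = 1/(u - 2)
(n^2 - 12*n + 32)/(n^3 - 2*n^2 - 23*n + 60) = (n - 8)/(n^2 + 2*n - 15)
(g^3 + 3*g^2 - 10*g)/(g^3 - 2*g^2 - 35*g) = (g - 2)/(g - 7)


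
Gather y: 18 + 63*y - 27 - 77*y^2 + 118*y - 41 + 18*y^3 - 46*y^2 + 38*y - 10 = 18*y^3 - 123*y^2 + 219*y - 60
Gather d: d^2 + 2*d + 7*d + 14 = d^2 + 9*d + 14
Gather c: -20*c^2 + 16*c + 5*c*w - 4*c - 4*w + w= -20*c^2 + c*(5*w + 12) - 3*w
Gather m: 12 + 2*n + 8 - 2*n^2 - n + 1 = -2*n^2 + n + 21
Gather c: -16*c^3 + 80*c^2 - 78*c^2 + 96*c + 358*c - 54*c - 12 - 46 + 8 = -16*c^3 + 2*c^2 + 400*c - 50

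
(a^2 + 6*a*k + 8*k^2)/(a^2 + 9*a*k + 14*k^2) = (a + 4*k)/(a + 7*k)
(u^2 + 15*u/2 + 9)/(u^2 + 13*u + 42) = (u + 3/2)/(u + 7)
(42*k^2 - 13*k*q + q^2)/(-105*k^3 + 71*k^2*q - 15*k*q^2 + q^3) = (-6*k + q)/(15*k^2 - 8*k*q + q^2)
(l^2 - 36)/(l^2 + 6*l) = (l - 6)/l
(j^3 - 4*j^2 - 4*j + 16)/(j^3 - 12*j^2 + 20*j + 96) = (j^2 - 6*j + 8)/(j^2 - 14*j + 48)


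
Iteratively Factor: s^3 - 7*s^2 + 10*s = (s - 5)*(s^2 - 2*s) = s*(s - 5)*(s - 2)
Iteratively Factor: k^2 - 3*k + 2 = (k - 2)*(k - 1)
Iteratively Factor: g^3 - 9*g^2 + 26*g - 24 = (g - 3)*(g^2 - 6*g + 8) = (g - 3)*(g - 2)*(g - 4)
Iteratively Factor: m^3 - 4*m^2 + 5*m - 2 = (m - 1)*(m^2 - 3*m + 2) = (m - 1)^2*(m - 2)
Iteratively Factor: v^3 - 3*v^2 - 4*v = (v - 4)*(v^2 + v) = (v - 4)*(v + 1)*(v)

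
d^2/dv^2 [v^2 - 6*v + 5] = 2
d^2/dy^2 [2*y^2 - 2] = 4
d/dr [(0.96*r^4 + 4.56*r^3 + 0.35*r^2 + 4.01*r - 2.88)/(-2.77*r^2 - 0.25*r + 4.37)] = (-5.3184*r^5 - 13.3512*r^4 + 14.5008*r^3 + 70.8018*r^2 - 12.8962*r + 16.8037)/(7.6729*r^4 + 1.385*r^3 - 24.1473*r^2 - 2.185*r + 19.0969)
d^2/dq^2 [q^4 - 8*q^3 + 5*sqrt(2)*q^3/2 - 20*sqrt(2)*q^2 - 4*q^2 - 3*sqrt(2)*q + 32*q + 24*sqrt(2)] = 12*q^2 - 48*q + 15*sqrt(2)*q - 40*sqrt(2) - 8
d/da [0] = 0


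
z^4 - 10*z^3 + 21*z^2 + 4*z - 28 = (z - 7)*(z - 2)^2*(z + 1)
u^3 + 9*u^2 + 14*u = u*(u + 2)*(u + 7)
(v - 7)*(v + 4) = v^2 - 3*v - 28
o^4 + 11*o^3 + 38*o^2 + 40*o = o*(o + 2)*(o + 4)*(o + 5)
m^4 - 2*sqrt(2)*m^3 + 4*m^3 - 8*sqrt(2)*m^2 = m^2*(m + 4)*(m - 2*sqrt(2))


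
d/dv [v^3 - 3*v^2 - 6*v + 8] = 3*v^2 - 6*v - 6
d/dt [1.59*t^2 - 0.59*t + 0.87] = 3.18*t - 0.59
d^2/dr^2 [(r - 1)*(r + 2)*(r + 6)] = 6*r + 14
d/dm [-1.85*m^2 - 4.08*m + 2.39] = -3.7*m - 4.08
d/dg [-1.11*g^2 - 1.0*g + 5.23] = -2.22*g - 1.0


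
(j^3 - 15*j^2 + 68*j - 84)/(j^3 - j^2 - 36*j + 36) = (j^2 - 9*j + 14)/(j^2 + 5*j - 6)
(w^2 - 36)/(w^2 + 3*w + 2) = (w^2 - 36)/(w^2 + 3*w + 2)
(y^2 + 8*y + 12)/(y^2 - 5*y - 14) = (y + 6)/(y - 7)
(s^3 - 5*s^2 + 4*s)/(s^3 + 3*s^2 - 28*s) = (s - 1)/(s + 7)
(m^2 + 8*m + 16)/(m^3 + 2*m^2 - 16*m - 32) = (m + 4)/(m^2 - 2*m - 8)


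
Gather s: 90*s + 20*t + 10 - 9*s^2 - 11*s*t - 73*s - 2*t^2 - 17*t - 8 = -9*s^2 + s*(17 - 11*t) - 2*t^2 + 3*t + 2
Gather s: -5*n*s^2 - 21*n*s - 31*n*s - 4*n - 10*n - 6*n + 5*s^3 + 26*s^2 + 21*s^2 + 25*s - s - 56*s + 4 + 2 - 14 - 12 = -20*n + 5*s^3 + s^2*(47 - 5*n) + s*(-52*n - 32) - 20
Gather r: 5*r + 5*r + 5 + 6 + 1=10*r + 12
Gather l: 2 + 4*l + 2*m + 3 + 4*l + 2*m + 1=8*l + 4*m + 6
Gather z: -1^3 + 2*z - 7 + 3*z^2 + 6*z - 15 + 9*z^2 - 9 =12*z^2 + 8*z - 32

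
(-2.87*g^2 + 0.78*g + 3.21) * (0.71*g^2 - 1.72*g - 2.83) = -2.0377*g^4 + 5.4902*g^3 + 9.0596*g^2 - 7.7286*g - 9.0843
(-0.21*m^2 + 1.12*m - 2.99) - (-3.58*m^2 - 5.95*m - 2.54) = 3.37*m^2 + 7.07*m - 0.45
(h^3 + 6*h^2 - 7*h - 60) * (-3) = -3*h^3 - 18*h^2 + 21*h + 180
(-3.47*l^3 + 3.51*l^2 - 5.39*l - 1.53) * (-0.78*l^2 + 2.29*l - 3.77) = 2.7066*l^5 - 10.6841*l^4 + 25.324*l^3 - 24.3824*l^2 + 16.8166*l + 5.7681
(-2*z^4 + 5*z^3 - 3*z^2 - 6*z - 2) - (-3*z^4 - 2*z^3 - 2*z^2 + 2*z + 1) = z^4 + 7*z^3 - z^2 - 8*z - 3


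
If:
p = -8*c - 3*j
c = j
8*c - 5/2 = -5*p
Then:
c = -5/94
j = -5/94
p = 55/94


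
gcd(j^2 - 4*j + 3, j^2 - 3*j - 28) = 1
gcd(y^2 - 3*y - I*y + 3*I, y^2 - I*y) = y - I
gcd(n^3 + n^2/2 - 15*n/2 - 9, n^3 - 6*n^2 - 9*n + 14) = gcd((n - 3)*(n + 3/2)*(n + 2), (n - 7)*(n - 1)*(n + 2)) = n + 2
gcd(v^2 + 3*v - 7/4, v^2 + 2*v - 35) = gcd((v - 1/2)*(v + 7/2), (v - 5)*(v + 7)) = 1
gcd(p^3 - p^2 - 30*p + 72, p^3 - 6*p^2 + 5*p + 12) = p^2 - 7*p + 12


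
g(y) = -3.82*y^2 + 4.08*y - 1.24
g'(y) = 4.08 - 7.64*y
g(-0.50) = -4.24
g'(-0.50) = 7.90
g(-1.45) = -15.19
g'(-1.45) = 15.16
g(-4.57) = -99.67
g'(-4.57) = 38.99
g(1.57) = -4.25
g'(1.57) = -7.91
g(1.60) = -4.49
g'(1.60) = -8.14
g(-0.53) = -4.48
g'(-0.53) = 8.13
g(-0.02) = -1.32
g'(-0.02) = 4.23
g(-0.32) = -2.94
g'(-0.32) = 6.52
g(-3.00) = -47.86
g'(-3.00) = 27.00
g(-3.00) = -47.86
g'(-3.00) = 27.00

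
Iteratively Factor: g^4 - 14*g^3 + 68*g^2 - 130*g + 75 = (g - 3)*(g^3 - 11*g^2 + 35*g - 25) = (g - 3)*(g - 1)*(g^2 - 10*g + 25) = (g - 5)*(g - 3)*(g - 1)*(g - 5)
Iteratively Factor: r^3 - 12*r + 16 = (r - 2)*(r^2 + 2*r - 8) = (r - 2)*(r + 4)*(r - 2)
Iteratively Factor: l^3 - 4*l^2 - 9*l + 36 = (l - 3)*(l^2 - l - 12) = (l - 4)*(l - 3)*(l + 3)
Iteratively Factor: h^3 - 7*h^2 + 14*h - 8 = (h - 4)*(h^2 - 3*h + 2) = (h - 4)*(h - 1)*(h - 2)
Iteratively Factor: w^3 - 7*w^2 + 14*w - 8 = (w - 4)*(w^2 - 3*w + 2) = (w - 4)*(w - 2)*(w - 1)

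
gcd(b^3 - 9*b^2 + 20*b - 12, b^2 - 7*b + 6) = b^2 - 7*b + 6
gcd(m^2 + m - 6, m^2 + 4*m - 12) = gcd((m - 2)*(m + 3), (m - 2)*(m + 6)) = m - 2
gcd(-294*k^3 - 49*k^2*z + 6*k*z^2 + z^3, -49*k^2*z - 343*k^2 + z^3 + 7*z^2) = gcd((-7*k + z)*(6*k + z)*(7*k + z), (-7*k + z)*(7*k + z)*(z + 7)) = -49*k^2 + z^2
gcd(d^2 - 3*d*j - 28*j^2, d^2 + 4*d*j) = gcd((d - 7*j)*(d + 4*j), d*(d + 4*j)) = d + 4*j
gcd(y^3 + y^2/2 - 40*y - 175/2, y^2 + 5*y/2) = y + 5/2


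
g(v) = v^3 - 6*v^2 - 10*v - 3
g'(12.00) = 278.00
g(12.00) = 741.00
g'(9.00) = 125.00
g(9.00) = 150.00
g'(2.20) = -21.88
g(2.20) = -43.39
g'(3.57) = -14.61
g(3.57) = -69.67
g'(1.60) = -21.52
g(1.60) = -30.26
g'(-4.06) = 88.17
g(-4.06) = -128.23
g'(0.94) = -18.63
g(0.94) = -16.87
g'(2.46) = -21.37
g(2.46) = -49.02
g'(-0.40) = -4.72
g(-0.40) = -0.02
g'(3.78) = -12.49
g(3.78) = -72.52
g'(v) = 3*v^2 - 12*v - 10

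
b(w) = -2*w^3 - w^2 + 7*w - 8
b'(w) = -6*w^2 - 2*w + 7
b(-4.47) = 119.36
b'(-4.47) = -103.95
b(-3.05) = 18.09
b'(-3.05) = -42.72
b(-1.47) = -14.10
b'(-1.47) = -3.03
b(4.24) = -148.75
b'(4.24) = -109.35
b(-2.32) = -4.65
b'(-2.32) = -20.65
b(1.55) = -7.00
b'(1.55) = -10.52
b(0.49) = -5.05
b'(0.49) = 4.58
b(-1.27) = -14.41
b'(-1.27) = -0.14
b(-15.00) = 6412.00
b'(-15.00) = -1313.00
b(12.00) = -3524.00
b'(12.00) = -881.00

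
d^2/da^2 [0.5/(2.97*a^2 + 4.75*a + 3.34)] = (-8.8209*a^2 - 14.1075*a + 0.5*(5.94*a + 4.75)*(11.88*a + 9.5) - 9.9198)/(2.97*a^2 + 4.75*a + 3.34)^3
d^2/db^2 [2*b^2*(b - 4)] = 12*b - 16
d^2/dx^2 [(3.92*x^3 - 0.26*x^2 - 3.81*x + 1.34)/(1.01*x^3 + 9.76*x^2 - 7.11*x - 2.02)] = (-77.814036*x^6 + 145.579986000001*x^5 - 124.173036*x^4 - 61.851318*x^3 + 921.900348000001*x^2 - 896.2398*x + 295.63452)/(1.030301*x^9 + 29.868528*x^8 + 266.871795*x^7 + 503.007154*x^6 - 1998.145857*x^5 + 989.939364*x^4 + 493.988613*x^3 - 186.871614*x^2 - 87.034932*x - 8.242408)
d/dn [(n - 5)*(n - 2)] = 2*n - 7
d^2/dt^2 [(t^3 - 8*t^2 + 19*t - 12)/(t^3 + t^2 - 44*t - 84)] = 18*(-t^6 + 21*t^5 - 63*t^4 - 253*t^3 + 2244*t^2 + 2724*t - 16768)/(t^9 + 3*t^8 - 129*t^7 - 515*t^6 + 5172*t^5 + 27732*t^4 - 41840*t^3 - 466704*t^2 - 931392*t - 592704)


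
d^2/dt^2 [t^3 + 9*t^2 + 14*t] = 6*t + 18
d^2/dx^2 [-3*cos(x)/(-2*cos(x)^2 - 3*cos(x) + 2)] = 6*(3*(1 - cos(x)^2)^2 - 2*cos(x)^5 - 8*cos(x)^3 + 3*cos(x)^2 + 10*cos(x) + 3)/((cos(x) + 2)^3*(2*cos(x) - 1)^3)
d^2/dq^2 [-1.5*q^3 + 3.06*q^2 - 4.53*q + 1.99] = 6.12 - 9.0*q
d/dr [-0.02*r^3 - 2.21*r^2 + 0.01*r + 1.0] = -0.06*r^2 - 4.42*r + 0.01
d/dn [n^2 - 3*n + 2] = 2*n - 3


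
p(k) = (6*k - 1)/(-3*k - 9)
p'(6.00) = -0.08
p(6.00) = -1.30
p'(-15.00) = -0.04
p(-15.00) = -2.53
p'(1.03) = -0.39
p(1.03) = -0.43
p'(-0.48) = -1.00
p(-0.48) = 0.51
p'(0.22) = -0.61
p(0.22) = -0.03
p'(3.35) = -0.16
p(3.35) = -1.00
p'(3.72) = -0.14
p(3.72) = -1.06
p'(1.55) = -0.31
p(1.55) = -0.61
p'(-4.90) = -1.75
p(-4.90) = -5.33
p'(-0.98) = -1.55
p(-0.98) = 1.14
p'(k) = 6/(-3*k - 9) + 3*(6*k - 1)/(-3*k - 9)^2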